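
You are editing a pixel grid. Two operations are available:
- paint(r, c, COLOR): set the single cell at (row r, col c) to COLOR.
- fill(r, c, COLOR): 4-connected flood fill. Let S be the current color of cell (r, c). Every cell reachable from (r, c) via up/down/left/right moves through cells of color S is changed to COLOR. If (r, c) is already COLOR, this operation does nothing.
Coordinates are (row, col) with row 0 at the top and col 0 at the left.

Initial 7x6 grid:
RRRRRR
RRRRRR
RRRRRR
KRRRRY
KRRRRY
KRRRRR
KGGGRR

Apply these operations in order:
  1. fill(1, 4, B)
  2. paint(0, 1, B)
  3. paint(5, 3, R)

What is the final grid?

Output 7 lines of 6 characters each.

Answer: BBBBBB
BBBBBB
BBBBBB
KBBBBY
KBBBBY
KBBRBB
KGGGBB

Derivation:
After op 1 fill(1,4,B) [33 cells changed]:
BBBBBB
BBBBBB
BBBBBB
KBBBBY
KBBBBY
KBBBBB
KGGGBB
After op 2 paint(0,1,B):
BBBBBB
BBBBBB
BBBBBB
KBBBBY
KBBBBY
KBBBBB
KGGGBB
After op 3 paint(5,3,R):
BBBBBB
BBBBBB
BBBBBB
KBBBBY
KBBBBY
KBBRBB
KGGGBB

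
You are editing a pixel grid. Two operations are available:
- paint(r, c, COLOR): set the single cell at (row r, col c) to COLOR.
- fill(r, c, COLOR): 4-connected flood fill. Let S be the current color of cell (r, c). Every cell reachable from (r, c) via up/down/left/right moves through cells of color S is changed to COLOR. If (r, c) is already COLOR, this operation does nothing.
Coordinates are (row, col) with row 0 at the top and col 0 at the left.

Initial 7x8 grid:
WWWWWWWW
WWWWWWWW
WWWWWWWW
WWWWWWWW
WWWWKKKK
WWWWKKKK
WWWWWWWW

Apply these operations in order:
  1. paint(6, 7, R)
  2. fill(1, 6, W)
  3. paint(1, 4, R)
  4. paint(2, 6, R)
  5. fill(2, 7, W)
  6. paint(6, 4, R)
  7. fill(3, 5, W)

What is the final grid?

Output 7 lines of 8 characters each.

After op 1 paint(6,7,R):
WWWWWWWW
WWWWWWWW
WWWWWWWW
WWWWWWWW
WWWWKKKK
WWWWKKKK
WWWWWWWR
After op 2 fill(1,6,W) [0 cells changed]:
WWWWWWWW
WWWWWWWW
WWWWWWWW
WWWWWWWW
WWWWKKKK
WWWWKKKK
WWWWWWWR
After op 3 paint(1,4,R):
WWWWWWWW
WWWWRWWW
WWWWWWWW
WWWWWWWW
WWWWKKKK
WWWWKKKK
WWWWWWWR
After op 4 paint(2,6,R):
WWWWWWWW
WWWWRWWW
WWWWWWRW
WWWWWWWW
WWWWKKKK
WWWWKKKK
WWWWWWWR
After op 5 fill(2,7,W) [0 cells changed]:
WWWWWWWW
WWWWRWWW
WWWWWWRW
WWWWWWWW
WWWWKKKK
WWWWKKKK
WWWWWWWR
After op 6 paint(6,4,R):
WWWWWWWW
WWWWRWWW
WWWWWWRW
WWWWWWWW
WWWWKKKK
WWWWKKKK
WWWWRWWR
After op 7 fill(3,5,W) [0 cells changed]:
WWWWWWWW
WWWWRWWW
WWWWWWRW
WWWWWWWW
WWWWKKKK
WWWWKKKK
WWWWRWWR

Answer: WWWWWWWW
WWWWRWWW
WWWWWWRW
WWWWWWWW
WWWWKKKK
WWWWKKKK
WWWWRWWR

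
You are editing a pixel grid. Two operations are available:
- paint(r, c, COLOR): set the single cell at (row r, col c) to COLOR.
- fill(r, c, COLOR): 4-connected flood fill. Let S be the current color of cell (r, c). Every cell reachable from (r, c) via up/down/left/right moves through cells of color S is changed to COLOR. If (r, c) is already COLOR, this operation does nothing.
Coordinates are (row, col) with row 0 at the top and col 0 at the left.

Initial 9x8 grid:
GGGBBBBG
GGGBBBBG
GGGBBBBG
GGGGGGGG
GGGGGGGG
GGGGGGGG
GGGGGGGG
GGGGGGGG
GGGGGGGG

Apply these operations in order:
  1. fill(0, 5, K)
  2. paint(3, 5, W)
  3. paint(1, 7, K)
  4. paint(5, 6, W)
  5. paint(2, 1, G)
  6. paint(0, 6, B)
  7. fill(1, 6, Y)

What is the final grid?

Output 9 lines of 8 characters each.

After op 1 fill(0,5,K) [12 cells changed]:
GGGKKKKG
GGGKKKKG
GGGKKKKG
GGGGGGGG
GGGGGGGG
GGGGGGGG
GGGGGGGG
GGGGGGGG
GGGGGGGG
After op 2 paint(3,5,W):
GGGKKKKG
GGGKKKKG
GGGKKKKG
GGGGGWGG
GGGGGGGG
GGGGGGGG
GGGGGGGG
GGGGGGGG
GGGGGGGG
After op 3 paint(1,7,K):
GGGKKKKG
GGGKKKKK
GGGKKKKG
GGGGGWGG
GGGGGGGG
GGGGGGGG
GGGGGGGG
GGGGGGGG
GGGGGGGG
After op 4 paint(5,6,W):
GGGKKKKG
GGGKKKKK
GGGKKKKG
GGGGGWGG
GGGGGGGG
GGGGGGWG
GGGGGGGG
GGGGGGGG
GGGGGGGG
After op 5 paint(2,1,G):
GGGKKKKG
GGGKKKKK
GGGKKKKG
GGGGGWGG
GGGGGGGG
GGGGGGWG
GGGGGGGG
GGGGGGGG
GGGGGGGG
After op 6 paint(0,6,B):
GGGKKKBG
GGGKKKKK
GGGKKKKG
GGGGGWGG
GGGGGGGG
GGGGGGWG
GGGGGGGG
GGGGGGGG
GGGGGGGG
After op 7 fill(1,6,Y) [12 cells changed]:
GGGYYYBG
GGGYYYYY
GGGYYYYG
GGGGGWGG
GGGGGGGG
GGGGGGWG
GGGGGGGG
GGGGGGGG
GGGGGGGG

Answer: GGGYYYBG
GGGYYYYY
GGGYYYYG
GGGGGWGG
GGGGGGGG
GGGGGGWG
GGGGGGGG
GGGGGGGG
GGGGGGGG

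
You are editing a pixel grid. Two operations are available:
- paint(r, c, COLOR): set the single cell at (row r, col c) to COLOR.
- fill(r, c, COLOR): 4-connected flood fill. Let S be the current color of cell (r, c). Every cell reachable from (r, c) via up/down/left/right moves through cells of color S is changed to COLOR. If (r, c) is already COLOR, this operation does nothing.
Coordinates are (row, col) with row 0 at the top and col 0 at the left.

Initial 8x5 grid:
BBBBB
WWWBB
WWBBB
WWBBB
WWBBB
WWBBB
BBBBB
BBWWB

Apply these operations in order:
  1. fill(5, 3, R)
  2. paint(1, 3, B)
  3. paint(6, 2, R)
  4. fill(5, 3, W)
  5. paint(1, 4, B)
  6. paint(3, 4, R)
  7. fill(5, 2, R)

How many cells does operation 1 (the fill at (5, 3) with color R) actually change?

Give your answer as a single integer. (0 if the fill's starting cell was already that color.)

After op 1 fill(5,3,R) [27 cells changed]:
RRRRR
WWWRR
WWRRR
WWRRR
WWRRR
WWRRR
RRRRR
RRWWR

Answer: 27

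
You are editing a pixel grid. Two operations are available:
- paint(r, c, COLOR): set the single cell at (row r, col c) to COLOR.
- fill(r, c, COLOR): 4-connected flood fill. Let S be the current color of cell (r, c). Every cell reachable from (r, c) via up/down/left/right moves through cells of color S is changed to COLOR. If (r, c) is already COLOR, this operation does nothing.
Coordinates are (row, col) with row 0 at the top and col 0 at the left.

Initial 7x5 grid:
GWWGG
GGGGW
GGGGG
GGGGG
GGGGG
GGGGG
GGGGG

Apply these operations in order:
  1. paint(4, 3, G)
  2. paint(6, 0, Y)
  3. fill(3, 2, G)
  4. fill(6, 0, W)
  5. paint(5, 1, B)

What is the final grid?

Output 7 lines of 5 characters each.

Answer: GWWGG
GGGGW
GGGGG
GGGGG
GGGGG
GBGGG
WGGGG

Derivation:
After op 1 paint(4,3,G):
GWWGG
GGGGW
GGGGG
GGGGG
GGGGG
GGGGG
GGGGG
After op 2 paint(6,0,Y):
GWWGG
GGGGW
GGGGG
GGGGG
GGGGG
GGGGG
YGGGG
After op 3 fill(3,2,G) [0 cells changed]:
GWWGG
GGGGW
GGGGG
GGGGG
GGGGG
GGGGG
YGGGG
After op 4 fill(6,0,W) [1 cells changed]:
GWWGG
GGGGW
GGGGG
GGGGG
GGGGG
GGGGG
WGGGG
After op 5 paint(5,1,B):
GWWGG
GGGGW
GGGGG
GGGGG
GGGGG
GBGGG
WGGGG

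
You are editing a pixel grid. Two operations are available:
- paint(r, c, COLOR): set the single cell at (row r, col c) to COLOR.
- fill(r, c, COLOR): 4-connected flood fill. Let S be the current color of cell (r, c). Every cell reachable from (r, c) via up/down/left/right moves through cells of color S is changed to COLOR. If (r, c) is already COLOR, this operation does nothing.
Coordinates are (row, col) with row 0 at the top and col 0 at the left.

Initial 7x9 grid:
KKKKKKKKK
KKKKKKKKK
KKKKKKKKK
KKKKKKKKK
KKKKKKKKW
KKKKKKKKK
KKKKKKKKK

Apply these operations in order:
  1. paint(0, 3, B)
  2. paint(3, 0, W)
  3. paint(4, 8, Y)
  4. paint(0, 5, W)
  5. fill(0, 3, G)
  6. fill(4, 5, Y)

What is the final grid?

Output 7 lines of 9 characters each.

After op 1 paint(0,3,B):
KKKBKKKKK
KKKKKKKKK
KKKKKKKKK
KKKKKKKKK
KKKKKKKKW
KKKKKKKKK
KKKKKKKKK
After op 2 paint(3,0,W):
KKKBKKKKK
KKKKKKKKK
KKKKKKKKK
WKKKKKKKK
KKKKKKKKW
KKKKKKKKK
KKKKKKKKK
After op 3 paint(4,8,Y):
KKKBKKKKK
KKKKKKKKK
KKKKKKKKK
WKKKKKKKK
KKKKKKKKY
KKKKKKKKK
KKKKKKKKK
After op 4 paint(0,5,W):
KKKBKWKKK
KKKKKKKKK
KKKKKKKKK
WKKKKKKKK
KKKKKKKKY
KKKKKKKKK
KKKKKKKKK
After op 5 fill(0,3,G) [1 cells changed]:
KKKGKWKKK
KKKKKKKKK
KKKKKKKKK
WKKKKKKKK
KKKKKKKKY
KKKKKKKKK
KKKKKKKKK
After op 6 fill(4,5,Y) [59 cells changed]:
YYYGYWYYY
YYYYYYYYY
YYYYYYYYY
WYYYYYYYY
YYYYYYYYY
YYYYYYYYY
YYYYYYYYY

Answer: YYYGYWYYY
YYYYYYYYY
YYYYYYYYY
WYYYYYYYY
YYYYYYYYY
YYYYYYYYY
YYYYYYYYY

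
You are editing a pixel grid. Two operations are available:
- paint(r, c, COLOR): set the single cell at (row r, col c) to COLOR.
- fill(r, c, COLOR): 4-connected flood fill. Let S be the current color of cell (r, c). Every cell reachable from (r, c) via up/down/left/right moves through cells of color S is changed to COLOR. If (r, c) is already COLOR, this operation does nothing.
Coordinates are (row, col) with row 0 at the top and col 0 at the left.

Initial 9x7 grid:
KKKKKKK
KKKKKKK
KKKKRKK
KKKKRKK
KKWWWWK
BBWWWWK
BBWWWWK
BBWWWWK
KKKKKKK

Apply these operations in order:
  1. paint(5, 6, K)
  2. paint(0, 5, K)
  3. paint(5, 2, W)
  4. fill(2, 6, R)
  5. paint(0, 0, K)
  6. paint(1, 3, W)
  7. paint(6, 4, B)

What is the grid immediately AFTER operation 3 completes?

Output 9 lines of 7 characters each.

Answer: KKKKKKK
KKKKKKK
KKKKRKK
KKKKRKK
KKWWWWK
BBWWWWK
BBWWWWK
BBWWWWK
KKKKKKK

Derivation:
After op 1 paint(5,6,K):
KKKKKKK
KKKKKKK
KKKKRKK
KKKKRKK
KKWWWWK
BBWWWWK
BBWWWWK
BBWWWWK
KKKKKKK
After op 2 paint(0,5,K):
KKKKKKK
KKKKKKK
KKKKRKK
KKKKRKK
KKWWWWK
BBWWWWK
BBWWWWK
BBWWWWK
KKKKKKK
After op 3 paint(5,2,W):
KKKKKKK
KKKKKKK
KKKKRKK
KKKKRKK
KKWWWWK
BBWWWWK
BBWWWWK
BBWWWWK
KKKKKKK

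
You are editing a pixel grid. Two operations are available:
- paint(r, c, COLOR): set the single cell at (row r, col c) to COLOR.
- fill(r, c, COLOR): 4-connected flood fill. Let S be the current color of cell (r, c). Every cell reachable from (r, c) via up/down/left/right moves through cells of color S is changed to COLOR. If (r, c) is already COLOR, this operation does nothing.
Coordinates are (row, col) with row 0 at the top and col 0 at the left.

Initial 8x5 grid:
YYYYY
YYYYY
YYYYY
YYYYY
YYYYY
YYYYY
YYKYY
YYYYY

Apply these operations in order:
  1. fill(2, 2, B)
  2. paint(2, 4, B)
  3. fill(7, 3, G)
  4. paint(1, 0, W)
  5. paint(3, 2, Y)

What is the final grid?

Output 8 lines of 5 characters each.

Answer: GGGGG
WGGGG
GGGGG
GGYGG
GGGGG
GGGGG
GGKGG
GGGGG

Derivation:
After op 1 fill(2,2,B) [39 cells changed]:
BBBBB
BBBBB
BBBBB
BBBBB
BBBBB
BBBBB
BBKBB
BBBBB
After op 2 paint(2,4,B):
BBBBB
BBBBB
BBBBB
BBBBB
BBBBB
BBBBB
BBKBB
BBBBB
After op 3 fill(7,3,G) [39 cells changed]:
GGGGG
GGGGG
GGGGG
GGGGG
GGGGG
GGGGG
GGKGG
GGGGG
After op 4 paint(1,0,W):
GGGGG
WGGGG
GGGGG
GGGGG
GGGGG
GGGGG
GGKGG
GGGGG
After op 5 paint(3,2,Y):
GGGGG
WGGGG
GGGGG
GGYGG
GGGGG
GGGGG
GGKGG
GGGGG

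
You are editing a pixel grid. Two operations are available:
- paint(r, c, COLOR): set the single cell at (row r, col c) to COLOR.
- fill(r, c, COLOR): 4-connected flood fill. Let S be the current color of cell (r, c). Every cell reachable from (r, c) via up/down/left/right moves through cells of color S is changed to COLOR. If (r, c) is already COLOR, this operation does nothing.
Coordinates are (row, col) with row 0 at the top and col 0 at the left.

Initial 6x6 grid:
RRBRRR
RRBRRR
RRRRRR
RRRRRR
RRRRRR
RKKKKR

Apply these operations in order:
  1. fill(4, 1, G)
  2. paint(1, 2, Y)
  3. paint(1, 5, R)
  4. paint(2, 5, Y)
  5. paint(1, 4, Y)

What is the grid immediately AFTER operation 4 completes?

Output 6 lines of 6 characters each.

Answer: GGBGGG
GGYGGR
GGGGGY
GGGGGG
GGGGGG
GKKKKG

Derivation:
After op 1 fill(4,1,G) [30 cells changed]:
GGBGGG
GGBGGG
GGGGGG
GGGGGG
GGGGGG
GKKKKG
After op 2 paint(1,2,Y):
GGBGGG
GGYGGG
GGGGGG
GGGGGG
GGGGGG
GKKKKG
After op 3 paint(1,5,R):
GGBGGG
GGYGGR
GGGGGG
GGGGGG
GGGGGG
GKKKKG
After op 4 paint(2,5,Y):
GGBGGG
GGYGGR
GGGGGY
GGGGGG
GGGGGG
GKKKKG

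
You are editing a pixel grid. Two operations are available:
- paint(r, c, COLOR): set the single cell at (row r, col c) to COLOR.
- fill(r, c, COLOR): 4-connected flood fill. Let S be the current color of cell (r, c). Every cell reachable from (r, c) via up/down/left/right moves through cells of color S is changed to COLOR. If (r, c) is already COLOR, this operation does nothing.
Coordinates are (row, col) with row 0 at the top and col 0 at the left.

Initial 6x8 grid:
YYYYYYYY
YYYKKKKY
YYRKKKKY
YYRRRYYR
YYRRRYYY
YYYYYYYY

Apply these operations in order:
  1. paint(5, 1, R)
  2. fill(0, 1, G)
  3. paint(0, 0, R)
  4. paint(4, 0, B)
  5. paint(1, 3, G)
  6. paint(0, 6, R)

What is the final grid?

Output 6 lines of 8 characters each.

After op 1 paint(5,1,R):
YYYYYYYY
YYYKKKKY
YYRKKKKY
YYRRRYYR
YYRRRYYY
YRYYYYYY
After op 2 fill(0,1,G) [20 cells changed]:
GGGGGGGG
GGGKKKKG
GGRKKKKG
GGRRRYYR
GGRRRYYY
GRYYYYYY
After op 3 paint(0,0,R):
RGGGGGGG
GGGKKKKG
GGRKKKKG
GGRRRYYR
GGRRRYYY
GRYYYYYY
After op 4 paint(4,0,B):
RGGGGGGG
GGGKKKKG
GGRKKKKG
GGRRRYYR
BGRRRYYY
GRYYYYYY
After op 5 paint(1,3,G):
RGGGGGGG
GGGGKKKG
GGRKKKKG
GGRRRYYR
BGRRRYYY
GRYYYYYY
After op 6 paint(0,6,R):
RGGGGGRG
GGGGKKKG
GGRKKKKG
GGRRRYYR
BGRRRYYY
GRYYYYYY

Answer: RGGGGGRG
GGGGKKKG
GGRKKKKG
GGRRRYYR
BGRRRYYY
GRYYYYYY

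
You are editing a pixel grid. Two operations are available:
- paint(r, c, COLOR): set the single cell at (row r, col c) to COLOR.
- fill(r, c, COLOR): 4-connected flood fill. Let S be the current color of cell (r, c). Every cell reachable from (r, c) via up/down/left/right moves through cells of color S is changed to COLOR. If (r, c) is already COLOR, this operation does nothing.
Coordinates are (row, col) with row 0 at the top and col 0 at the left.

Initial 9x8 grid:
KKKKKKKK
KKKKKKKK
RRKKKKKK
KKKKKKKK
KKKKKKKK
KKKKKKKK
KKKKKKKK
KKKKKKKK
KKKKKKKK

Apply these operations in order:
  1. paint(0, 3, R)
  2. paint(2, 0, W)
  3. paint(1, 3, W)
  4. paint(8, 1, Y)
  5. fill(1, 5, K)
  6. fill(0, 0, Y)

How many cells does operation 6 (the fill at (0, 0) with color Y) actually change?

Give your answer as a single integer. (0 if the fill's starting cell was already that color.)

Answer: 67

Derivation:
After op 1 paint(0,3,R):
KKKRKKKK
KKKKKKKK
RRKKKKKK
KKKKKKKK
KKKKKKKK
KKKKKKKK
KKKKKKKK
KKKKKKKK
KKKKKKKK
After op 2 paint(2,0,W):
KKKRKKKK
KKKKKKKK
WRKKKKKK
KKKKKKKK
KKKKKKKK
KKKKKKKK
KKKKKKKK
KKKKKKKK
KKKKKKKK
After op 3 paint(1,3,W):
KKKRKKKK
KKKWKKKK
WRKKKKKK
KKKKKKKK
KKKKKKKK
KKKKKKKK
KKKKKKKK
KKKKKKKK
KKKKKKKK
After op 4 paint(8,1,Y):
KKKRKKKK
KKKWKKKK
WRKKKKKK
KKKKKKKK
KKKKKKKK
KKKKKKKK
KKKKKKKK
KKKKKKKK
KYKKKKKK
After op 5 fill(1,5,K) [0 cells changed]:
KKKRKKKK
KKKWKKKK
WRKKKKKK
KKKKKKKK
KKKKKKKK
KKKKKKKK
KKKKKKKK
KKKKKKKK
KYKKKKKK
After op 6 fill(0,0,Y) [67 cells changed]:
YYYRYYYY
YYYWYYYY
WRYYYYYY
YYYYYYYY
YYYYYYYY
YYYYYYYY
YYYYYYYY
YYYYYYYY
YYYYYYYY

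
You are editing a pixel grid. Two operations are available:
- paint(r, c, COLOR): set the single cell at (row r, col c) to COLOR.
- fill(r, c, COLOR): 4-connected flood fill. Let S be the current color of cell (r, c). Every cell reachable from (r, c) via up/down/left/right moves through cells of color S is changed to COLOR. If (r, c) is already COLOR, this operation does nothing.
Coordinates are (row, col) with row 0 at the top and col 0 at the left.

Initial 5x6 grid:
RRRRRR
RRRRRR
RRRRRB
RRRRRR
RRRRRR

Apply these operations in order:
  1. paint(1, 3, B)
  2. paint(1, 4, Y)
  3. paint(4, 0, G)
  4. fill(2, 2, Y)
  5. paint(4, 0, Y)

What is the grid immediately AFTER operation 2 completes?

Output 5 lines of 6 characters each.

After op 1 paint(1,3,B):
RRRRRR
RRRBRR
RRRRRB
RRRRRR
RRRRRR
After op 2 paint(1,4,Y):
RRRRRR
RRRBYR
RRRRRB
RRRRRR
RRRRRR

Answer: RRRRRR
RRRBYR
RRRRRB
RRRRRR
RRRRRR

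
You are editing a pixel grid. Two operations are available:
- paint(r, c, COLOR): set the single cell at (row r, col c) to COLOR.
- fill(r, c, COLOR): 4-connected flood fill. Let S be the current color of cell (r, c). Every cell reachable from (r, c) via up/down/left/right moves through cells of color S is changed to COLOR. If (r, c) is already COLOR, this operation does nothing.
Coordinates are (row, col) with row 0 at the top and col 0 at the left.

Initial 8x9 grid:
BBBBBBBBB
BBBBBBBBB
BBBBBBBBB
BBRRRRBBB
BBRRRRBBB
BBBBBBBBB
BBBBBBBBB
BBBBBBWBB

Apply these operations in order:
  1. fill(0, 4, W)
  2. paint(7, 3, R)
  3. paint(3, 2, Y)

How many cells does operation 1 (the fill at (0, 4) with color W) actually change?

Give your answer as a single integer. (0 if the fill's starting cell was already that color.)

Answer: 63

Derivation:
After op 1 fill(0,4,W) [63 cells changed]:
WWWWWWWWW
WWWWWWWWW
WWWWWWWWW
WWRRRRWWW
WWRRRRWWW
WWWWWWWWW
WWWWWWWWW
WWWWWWWWW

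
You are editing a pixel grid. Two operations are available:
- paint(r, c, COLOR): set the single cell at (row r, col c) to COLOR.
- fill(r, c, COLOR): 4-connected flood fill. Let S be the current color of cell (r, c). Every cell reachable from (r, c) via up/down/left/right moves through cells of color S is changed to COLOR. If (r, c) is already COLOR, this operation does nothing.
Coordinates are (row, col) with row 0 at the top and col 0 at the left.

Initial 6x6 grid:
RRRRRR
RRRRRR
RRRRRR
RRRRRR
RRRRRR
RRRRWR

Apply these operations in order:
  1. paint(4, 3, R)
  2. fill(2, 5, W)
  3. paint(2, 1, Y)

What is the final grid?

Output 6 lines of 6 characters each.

After op 1 paint(4,3,R):
RRRRRR
RRRRRR
RRRRRR
RRRRRR
RRRRRR
RRRRWR
After op 2 fill(2,5,W) [35 cells changed]:
WWWWWW
WWWWWW
WWWWWW
WWWWWW
WWWWWW
WWWWWW
After op 3 paint(2,1,Y):
WWWWWW
WWWWWW
WYWWWW
WWWWWW
WWWWWW
WWWWWW

Answer: WWWWWW
WWWWWW
WYWWWW
WWWWWW
WWWWWW
WWWWWW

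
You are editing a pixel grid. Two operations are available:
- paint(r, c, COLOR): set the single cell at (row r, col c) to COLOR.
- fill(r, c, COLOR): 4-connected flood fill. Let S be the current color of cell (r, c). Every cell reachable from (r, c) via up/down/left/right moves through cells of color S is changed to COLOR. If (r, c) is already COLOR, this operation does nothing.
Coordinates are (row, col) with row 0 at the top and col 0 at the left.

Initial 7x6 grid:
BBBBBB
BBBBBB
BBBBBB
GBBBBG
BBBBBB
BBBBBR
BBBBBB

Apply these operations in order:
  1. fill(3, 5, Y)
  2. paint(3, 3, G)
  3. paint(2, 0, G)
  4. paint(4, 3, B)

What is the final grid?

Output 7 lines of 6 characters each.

Answer: BBBBBB
BBBBBB
GBBBBB
GBBGBY
BBBBBB
BBBBBR
BBBBBB

Derivation:
After op 1 fill(3,5,Y) [1 cells changed]:
BBBBBB
BBBBBB
BBBBBB
GBBBBY
BBBBBB
BBBBBR
BBBBBB
After op 2 paint(3,3,G):
BBBBBB
BBBBBB
BBBBBB
GBBGBY
BBBBBB
BBBBBR
BBBBBB
After op 3 paint(2,0,G):
BBBBBB
BBBBBB
GBBBBB
GBBGBY
BBBBBB
BBBBBR
BBBBBB
After op 4 paint(4,3,B):
BBBBBB
BBBBBB
GBBBBB
GBBGBY
BBBBBB
BBBBBR
BBBBBB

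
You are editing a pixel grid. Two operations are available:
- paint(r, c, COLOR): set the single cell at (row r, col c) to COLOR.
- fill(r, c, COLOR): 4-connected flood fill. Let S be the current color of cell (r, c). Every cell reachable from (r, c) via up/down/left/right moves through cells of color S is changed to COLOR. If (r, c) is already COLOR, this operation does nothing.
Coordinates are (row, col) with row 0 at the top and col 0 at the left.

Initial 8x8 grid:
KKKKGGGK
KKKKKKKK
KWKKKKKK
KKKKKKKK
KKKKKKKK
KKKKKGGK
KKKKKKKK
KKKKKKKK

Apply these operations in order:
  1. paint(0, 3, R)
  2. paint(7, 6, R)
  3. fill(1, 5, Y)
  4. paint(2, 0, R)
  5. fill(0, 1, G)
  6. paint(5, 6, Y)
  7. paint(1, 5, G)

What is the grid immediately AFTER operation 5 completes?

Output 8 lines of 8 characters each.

Answer: GGGRGGGG
GGGGGGGG
RWGGGGGG
GGGGGGGG
GGGGGGGG
GGGGGGGG
GGGGGGGG
GGGGGGRG

Derivation:
After op 1 paint(0,3,R):
KKKRGGGK
KKKKKKKK
KWKKKKKK
KKKKKKKK
KKKKKKKK
KKKKKGGK
KKKKKKKK
KKKKKKKK
After op 2 paint(7,6,R):
KKKRGGGK
KKKKKKKK
KWKKKKKK
KKKKKKKK
KKKKKKKK
KKKKKGGK
KKKKKKKK
KKKKKKRK
After op 3 fill(1,5,Y) [56 cells changed]:
YYYRGGGY
YYYYYYYY
YWYYYYYY
YYYYYYYY
YYYYYYYY
YYYYYGGY
YYYYYYYY
YYYYYYRY
After op 4 paint(2,0,R):
YYYRGGGY
YYYYYYYY
RWYYYYYY
YYYYYYYY
YYYYYYYY
YYYYYGGY
YYYYYYYY
YYYYYYRY
After op 5 fill(0,1,G) [55 cells changed]:
GGGRGGGG
GGGGGGGG
RWGGGGGG
GGGGGGGG
GGGGGGGG
GGGGGGGG
GGGGGGGG
GGGGGGRG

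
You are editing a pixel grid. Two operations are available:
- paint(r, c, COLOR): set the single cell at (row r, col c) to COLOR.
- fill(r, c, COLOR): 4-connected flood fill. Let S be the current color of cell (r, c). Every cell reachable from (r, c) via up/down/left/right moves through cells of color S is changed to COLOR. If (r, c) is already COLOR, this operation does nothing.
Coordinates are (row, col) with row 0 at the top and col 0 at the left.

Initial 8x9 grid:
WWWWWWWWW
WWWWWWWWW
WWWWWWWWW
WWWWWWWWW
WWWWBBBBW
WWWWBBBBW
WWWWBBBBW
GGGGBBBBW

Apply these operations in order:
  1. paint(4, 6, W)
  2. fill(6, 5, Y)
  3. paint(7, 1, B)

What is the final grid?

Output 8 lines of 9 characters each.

Answer: WWWWWWWWW
WWWWWWWWW
WWWWWWWWW
WWWWWWWWW
WWWWYYWYW
WWWWYYYYW
WWWWYYYYW
GBGGYYYYW

Derivation:
After op 1 paint(4,6,W):
WWWWWWWWW
WWWWWWWWW
WWWWWWWWW
WWWWWWWWW
WWWWBBWBW
WWWWBBBBW
WWWWBBBBW
GGGGBBBBW
After op 2 fill(6,5,Y) [15 cells changed]:
WWWWWWWWW
WWWWWWWWW
WWWWWWWWW
WWWWWWWWW
WWWWYYWYW
WWWWYYYYW
WWWWYYYYW
GGGGYYYYW
After op 3 paint(7,1,B):
WWWWWWWWW
WWWWWWWWW
WWWWWWWWW
WWWWWWWWW
WWWWYYWYW
WWWWYYYYW
WWWWYYYYW
GBGGYYYYW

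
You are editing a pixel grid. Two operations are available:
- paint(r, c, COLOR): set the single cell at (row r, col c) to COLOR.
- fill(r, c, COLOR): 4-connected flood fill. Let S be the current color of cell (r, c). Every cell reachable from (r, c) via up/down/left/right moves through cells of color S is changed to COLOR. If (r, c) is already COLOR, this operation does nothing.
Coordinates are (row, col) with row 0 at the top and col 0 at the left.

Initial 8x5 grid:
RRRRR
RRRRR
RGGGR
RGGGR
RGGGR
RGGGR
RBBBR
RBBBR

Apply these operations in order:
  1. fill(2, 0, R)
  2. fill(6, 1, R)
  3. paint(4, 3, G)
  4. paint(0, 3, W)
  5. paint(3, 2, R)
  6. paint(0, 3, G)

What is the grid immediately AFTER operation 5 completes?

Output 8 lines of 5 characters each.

After op 1 fill(2,0,R) [0 cells changed]:
RRRRR
RRRRR
RGGGR
RGGGR
RGGGR
RGGGR
RBBBR
RBBBR
After op 2 fill(6,1,R) [6 cells changed]:
RRRRR
RRRRR
RGGGR
RGGGR
RGGGR
RGGGR
RRRRR
RRRRR
After op 3 paint(4,3,G):
RRRRR
RRRRR
RGGGR
RGGGR
RGGGR
RGGGR
RRRRR
RRRRR
After op 4 paint(0,3,W):
RRRWR
RRRRR
RGGGR
RGGGR
RGGGR
RGGGR
RRRRR
RRRRR
After op 5 paint(3,2,R):
RRRWR
RRRRR
RGGGR
RGRGR
RGGGR
RGGGR
RRRRR
RRRRR

Answer: RRRWR
RRRRR
RGGGR
RGRGR
RGGGR
RGGGR
RRRRR
RRRRR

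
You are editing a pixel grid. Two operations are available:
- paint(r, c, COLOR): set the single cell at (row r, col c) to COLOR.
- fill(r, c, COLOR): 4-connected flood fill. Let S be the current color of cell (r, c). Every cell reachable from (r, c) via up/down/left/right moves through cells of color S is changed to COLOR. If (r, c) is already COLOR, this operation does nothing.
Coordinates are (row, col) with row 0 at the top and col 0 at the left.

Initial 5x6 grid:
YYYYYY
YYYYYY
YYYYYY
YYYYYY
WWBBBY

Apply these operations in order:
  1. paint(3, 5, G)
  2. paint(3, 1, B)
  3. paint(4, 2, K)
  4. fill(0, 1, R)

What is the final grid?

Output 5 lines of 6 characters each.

Answer: RRRRRR
RRRRRR
RRRRRR
RBRRRG
WWKBBY

Derivation:
After op 1 paint(3,5,G):
YYYYYY
YYYYYY
YYYYYY
YYYYYG
WWBBBY
After op 2 paint(3,1,B):
YYYYYY
YYYYYY
YYYYYY
YBYYYG
WWBBBY
After op 3 paint(4,2,K):
YYYYYY
YYYYYY
YYYYYY
YBYYYG
WWKBBY
After op 4 fill(0,1,R) [22 cells changed]:
RRRRRR
RRRRRR
RRRRRR
RBRRRG
WWKBBY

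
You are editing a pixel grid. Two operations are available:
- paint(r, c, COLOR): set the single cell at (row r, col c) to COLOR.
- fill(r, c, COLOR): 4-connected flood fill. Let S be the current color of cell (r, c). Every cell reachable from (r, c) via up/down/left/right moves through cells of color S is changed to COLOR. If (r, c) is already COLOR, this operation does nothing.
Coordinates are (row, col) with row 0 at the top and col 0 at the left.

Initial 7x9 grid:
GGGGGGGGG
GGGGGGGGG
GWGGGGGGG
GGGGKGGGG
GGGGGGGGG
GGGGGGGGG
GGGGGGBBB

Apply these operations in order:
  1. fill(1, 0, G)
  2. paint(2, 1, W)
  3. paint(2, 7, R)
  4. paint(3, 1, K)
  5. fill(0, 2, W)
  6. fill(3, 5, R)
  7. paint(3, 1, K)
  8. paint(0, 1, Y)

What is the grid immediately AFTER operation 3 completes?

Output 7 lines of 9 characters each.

Answer: GGGGGGGGG
GGGGGGGGG
GWGGGGGRG
GGGGKGGGG
GGGGGGGGG
GGGGGGGGG
GGGGGGBBB

Derivation:
After op 1 fill(1,0,G) [0 cells changed]:
GGGGGGGGG
GGGGGGGGG
GWGGGGGGG
GGGGKGGGG
GGGGGGGGG
GGGGGGGGG
GGGGGGBBB
After op 2 paint(2,1,W):
GGGGGGGGG
GGGGGGGGG
GWGGGGGGG
GGGGKGGGG
GGGGGGGGG
GGGGGGGGG
GGGGGGBBB
After op 3 paint(2,7,R):
GGGGGGGGG
GGGGGGGGG
GWGGGGGRG
GGGGKGGGG
GGGGGGGGG
GGGGGGGGG
GGGGGGBBB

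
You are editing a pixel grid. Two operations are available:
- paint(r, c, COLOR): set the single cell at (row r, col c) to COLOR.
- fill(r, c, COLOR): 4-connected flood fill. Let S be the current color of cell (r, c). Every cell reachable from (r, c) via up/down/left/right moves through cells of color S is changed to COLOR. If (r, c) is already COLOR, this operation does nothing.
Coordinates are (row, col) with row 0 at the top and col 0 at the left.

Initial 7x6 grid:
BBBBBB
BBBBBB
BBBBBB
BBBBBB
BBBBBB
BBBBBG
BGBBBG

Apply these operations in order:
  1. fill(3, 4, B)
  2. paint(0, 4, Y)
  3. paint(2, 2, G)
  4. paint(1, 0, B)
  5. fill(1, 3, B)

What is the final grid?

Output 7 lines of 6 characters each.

Answer: BBBBYB
BBBBBB
BBGBBB
BBBBBB
BBBBBB
BBBBBG
BGBBBG

Derivation:
After op 1 fill(3,4,B) [0 cells changed]:
BBBBBB
BBBBBB
BBBBBB
BBBBBB
BBBBBB
BBBBBG
BGBBBG
After op 2 paint(0,4,Y):
BBBBYB
BBBBBB
BBBBBB
BBBBBB
BBBBBB
BBBBBG
BGBBBG
After op 3 paint(2,2,G):
BBBBYB
BBBBBB
BBGBBB
BBBBBB
BBBBBB
BBBBBG
BGBBBG
After op 4 paint(1,0,B):
BBBBYB
BBBBBB
BBGBBB
BBBBBB
BBBBBB
BBBBBG
BGBBBG
After op 5 fill(1,3,B) [0 cells changed]:
BBBBYB
BBBBBB
BBGBBB
BBBBBB
BBBBBB
BBBBBG
BGBBBG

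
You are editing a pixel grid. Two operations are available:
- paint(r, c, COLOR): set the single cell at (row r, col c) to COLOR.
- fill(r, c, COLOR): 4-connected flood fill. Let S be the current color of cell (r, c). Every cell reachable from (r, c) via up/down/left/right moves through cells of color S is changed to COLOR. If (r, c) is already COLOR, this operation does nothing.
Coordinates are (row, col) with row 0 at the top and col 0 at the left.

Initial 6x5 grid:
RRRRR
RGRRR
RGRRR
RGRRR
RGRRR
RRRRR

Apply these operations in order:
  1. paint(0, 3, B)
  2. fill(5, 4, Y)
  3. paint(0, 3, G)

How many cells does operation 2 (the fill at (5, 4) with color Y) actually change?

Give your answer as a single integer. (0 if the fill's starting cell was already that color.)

After op 1 paint(0,3,B):
RRRBR
RGRRR
RGRRR
RGRRR
RGRRR
RRRRR
After op 2 fill(5,4,Y) [25 cells changed]:
YYYBY
YGYYY
YGYYY
YGYYY
YGYYY
YYYYY

Answer: 25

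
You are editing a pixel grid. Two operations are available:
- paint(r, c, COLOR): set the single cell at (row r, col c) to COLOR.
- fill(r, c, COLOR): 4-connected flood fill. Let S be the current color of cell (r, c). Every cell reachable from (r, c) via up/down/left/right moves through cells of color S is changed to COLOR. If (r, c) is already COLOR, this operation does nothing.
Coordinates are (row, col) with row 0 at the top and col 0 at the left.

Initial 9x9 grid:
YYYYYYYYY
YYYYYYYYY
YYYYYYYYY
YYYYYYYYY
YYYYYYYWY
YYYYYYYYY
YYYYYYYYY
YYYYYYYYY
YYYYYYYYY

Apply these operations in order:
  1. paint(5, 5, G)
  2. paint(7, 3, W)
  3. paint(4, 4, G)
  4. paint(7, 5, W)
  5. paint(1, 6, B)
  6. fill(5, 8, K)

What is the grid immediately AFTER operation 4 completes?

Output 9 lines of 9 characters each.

Answer: YYYYYYYYY
YYYYYYYYY
YYYYYYYYY
YYYYYYYYY
YYYYGYYWY
YYYYYGYYY
YYYYYYYYY
YYYWYWYYY
YYYYYYYYY

Derivation:
After op 1 paint(5,5,G):
YYYYYYYYY
YYYYYYYYY
YYYYYYYYY
YYYYYYYYY
YYYYYYYWY
YYYYYGYYY
YYYYYYYYY
YYYYYYYYY
YYYYYYYYY
After op 2 paint(7,3,W):
YYYYYYYYY
YYYYYYYYY
YYYYYYYYY
YYYYYYYYY
YYYYYYYWY
YYYYYGYYY
YYYYYYYYY
YYYWYYYYY
YYYYYYYYY
After op 3 paint(4,4,G):
YYYYYYYYY
YYYYYYYYY
YYYYYYYYY
YYYYYYYYY
YYYYGYYWY
YYYYYGYYY
YYYYYYYYY
YYYWYYYYY
YYYYYYYYY
After op 4 paint(7,5,W):
YYYYYYYYY
YYYYYYYYY
YYYYYYYYY
YYYYYYYYY
YYYYGYYWY
YYYYYGYYY
YYYYYYYYY
YYYWYWYYY
YYYYYYYYY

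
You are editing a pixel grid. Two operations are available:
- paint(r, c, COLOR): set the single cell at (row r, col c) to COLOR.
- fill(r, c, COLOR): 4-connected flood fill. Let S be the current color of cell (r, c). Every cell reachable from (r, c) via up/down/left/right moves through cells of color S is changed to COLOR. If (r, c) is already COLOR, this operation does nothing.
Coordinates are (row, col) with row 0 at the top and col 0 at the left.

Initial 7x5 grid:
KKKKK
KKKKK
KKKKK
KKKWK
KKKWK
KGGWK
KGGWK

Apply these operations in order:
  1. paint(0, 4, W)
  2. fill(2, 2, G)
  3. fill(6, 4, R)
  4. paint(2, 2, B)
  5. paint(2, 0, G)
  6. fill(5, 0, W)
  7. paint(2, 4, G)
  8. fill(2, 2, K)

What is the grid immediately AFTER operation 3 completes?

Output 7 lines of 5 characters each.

Answer: RRRRW
RRRRR
RRRRR
RRRWR
RRRWR
RRRWR
RRRWR

Derivation:
After op 1 paint(0,4,W):
KKKKW
KKKKK
KKKKK
KKKWK
KKKWK
KGGWK
KGGWK
After op 2 fill(2,2,G) [26 cells changed]:
GGGGW
GGGGG
GGGGG
GGGWG
GGGWG
GGGWG
GGGWG
After op 3 fill(6,4,R) [30 cells changed]:
RRRRW
RRRRR
RRRRR
RRRWR
RRRWR
RRRWR
RRRWR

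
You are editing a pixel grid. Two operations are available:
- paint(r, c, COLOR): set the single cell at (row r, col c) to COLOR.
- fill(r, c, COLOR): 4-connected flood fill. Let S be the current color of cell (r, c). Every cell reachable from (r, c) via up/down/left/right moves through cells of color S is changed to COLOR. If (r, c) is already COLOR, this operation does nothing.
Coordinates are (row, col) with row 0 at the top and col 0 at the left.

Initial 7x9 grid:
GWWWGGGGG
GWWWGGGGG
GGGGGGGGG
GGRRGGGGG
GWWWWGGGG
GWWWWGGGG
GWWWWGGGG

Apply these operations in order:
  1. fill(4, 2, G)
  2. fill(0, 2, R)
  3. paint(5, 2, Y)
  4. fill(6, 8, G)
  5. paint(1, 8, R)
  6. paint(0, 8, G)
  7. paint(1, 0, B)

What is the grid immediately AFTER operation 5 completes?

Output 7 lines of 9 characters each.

Answer: GRRRGGGGG
GRRRGGGGR
GGGGGGGGG
GGRRGGGGG
GGGGGGGGG
GGYGGGGGG
GGGGGGGGG

Derivation:
After op 1 fill(4,2,G) [12 cells changed]:
GWWWGGGGG
GWWWGGGGG
GGGGGGGGG
GGRRGGGGG
GGGGGGGGG
GGGGGGGGG
GGGGGGGGG
After op 2 fill(0,2,R) [6 cells changed]:
GRRRGGGGG
GRRRGGGGG
GGGGGGGGG
GGRRGGGGG
GGGGGGGGG
GGGGGGGGG
GGGGGGGGG
After op 3 paint(5,2,Y):
GRRRGGGGG
GRRRGGGGG
GGGGGGGGG
GGRRGGGGG
GGGGGGGGG
GGYGGGGGG
GGGGGGGGG
After op 4 fill(6,8,G) [0 cells changed]:
GRRRGGGGG
GRRRGGGGG
GGGGGGGGG
GGRRGGGGG
GGGGGGGGG
GGYGGGGGG
GGGGGGGGG
After op 5 paint(1,8,R):
GRRRGGGGG
GRRRGGGGR
GGGGGGGGG
GGRRGGGGG
GGGGGGGGG
GGYGGGGGG
GGGGGGGGG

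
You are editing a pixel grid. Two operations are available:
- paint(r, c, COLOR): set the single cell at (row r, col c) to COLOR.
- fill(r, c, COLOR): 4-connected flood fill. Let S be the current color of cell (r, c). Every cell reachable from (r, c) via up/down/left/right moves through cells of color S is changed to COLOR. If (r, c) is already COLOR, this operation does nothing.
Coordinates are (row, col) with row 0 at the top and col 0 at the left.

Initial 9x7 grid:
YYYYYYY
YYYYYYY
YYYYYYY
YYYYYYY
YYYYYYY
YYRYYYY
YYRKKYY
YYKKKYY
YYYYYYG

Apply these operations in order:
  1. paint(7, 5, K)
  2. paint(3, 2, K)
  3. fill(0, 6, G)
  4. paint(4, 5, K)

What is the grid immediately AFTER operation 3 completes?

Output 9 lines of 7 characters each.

Answer: GGGGGGG
GGGGGGG
GGGGGGG
GGKGGGG
GGGGGGG
GGRGGGG
GGRKKGG
GGKKKKG
GGGGGGG

Derivation:
After op 1 paint(7,5,K):
YYYYYYY
YYYYYYY
YYYYYYY
YYYYYYY
YYYYYYY
YYRYYYY
YYRKKYY
YYKKKKY
YYYYYYG
After op 2 paint(3,2,K):
YYYYYYY
YYYYYYY
YYYYYYY
YYKYYYY
YYYYYYY
YYRYYYY
YYRKKYY
YYKKKKY
YYYYYYG
After op 3 fill(0,6,G) [53 cells changed]:
GGGGGGG
GGGGGGG
GGGGGGG
GGKGGGG
GGGGGGG
GGRGGGG
GGRKKGG
GGKKKKG
GGGGGGG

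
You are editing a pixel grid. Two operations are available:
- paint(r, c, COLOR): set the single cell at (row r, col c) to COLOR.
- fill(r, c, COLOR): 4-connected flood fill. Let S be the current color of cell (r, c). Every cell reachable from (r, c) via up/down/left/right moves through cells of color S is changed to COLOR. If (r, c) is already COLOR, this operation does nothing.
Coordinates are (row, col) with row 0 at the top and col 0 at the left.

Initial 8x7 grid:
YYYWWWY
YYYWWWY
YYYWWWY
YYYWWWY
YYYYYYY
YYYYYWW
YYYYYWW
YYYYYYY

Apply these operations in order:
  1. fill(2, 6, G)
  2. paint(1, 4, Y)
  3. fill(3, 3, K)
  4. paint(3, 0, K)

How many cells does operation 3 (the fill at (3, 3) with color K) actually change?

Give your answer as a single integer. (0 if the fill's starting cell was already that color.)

After op 1 fill(2,6,G) [40 cells changed]:
GGGWWWG
GGGWWWG
GGGWWWG
GGGWWWG
GGGGGGG
GGGGGWW
GGGGGWW
GGGGGGG
After op 2 paint(1,4,Y):
GGGWWWG
GGGWYWG
GGGWWWG
GGGWWWG
GGGGGGG
GGGGGWW
GGGGGWW
GGGGGGG
After op 3 fill(3,3,K) [11 cells changed]:
GGGKKKG
GGGKYKG
GGGKKKG
GGGKKKG
GGGGGGG
GGGGGWW
GGGGGWW
GGGGGGG

Answer: 11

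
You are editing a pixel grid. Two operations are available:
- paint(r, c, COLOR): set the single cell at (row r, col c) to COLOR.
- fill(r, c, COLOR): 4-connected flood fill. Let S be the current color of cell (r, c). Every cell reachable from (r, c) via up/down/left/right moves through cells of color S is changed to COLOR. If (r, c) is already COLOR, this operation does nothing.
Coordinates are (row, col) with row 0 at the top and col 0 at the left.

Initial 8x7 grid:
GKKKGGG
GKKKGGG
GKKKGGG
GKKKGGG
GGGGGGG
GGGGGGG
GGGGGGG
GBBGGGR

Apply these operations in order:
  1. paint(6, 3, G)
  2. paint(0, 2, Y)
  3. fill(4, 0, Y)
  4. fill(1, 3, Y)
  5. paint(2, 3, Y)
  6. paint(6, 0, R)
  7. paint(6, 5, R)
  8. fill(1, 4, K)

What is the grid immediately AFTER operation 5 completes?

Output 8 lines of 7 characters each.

After op 1 paint(6,3,G):
GKKKGGG
GKKKGGG
GKKKGGG
GKKKGGG
GGGGGGG
GGGGGGG
GGGGGGG
GBBGGGR
After op 2 paint(0,2,Y):
GKYKGGG
GKKKGGG
GKKKGGG
GKKKGGG
GGGGGGG
GGGGGGG
GGGGGGG
GBBGGGR
After op 3 fill(4,0,Y) [41 cells changed]:
YKYKYYY
YKKKYYY
YKKKYYY
YKKKYYY
YYYYYYY
YYYYYYY
YYYYYYY
YBBYYYR
After op 4 fill(1,3,Y) [11 cells changed]:
YYYYYYY
YYYYYYY
YYYYYYY
YYYYYYY
YYYYYYY
YYYYYYY
YYYYYYY
YBBYYYR
After op 5 paint(2,3,Y):
YYYYYYY
YYYYYYY
YYYYYYY
YYYYYYY
YYYYYYY
YYYYYYY
YYYYYYY
YBBYYYR

Answer: YYYYYYY
YYYYYYY
YYYYYYY
YYYYYYY
YYYYYYY
YYYYYYY
YYYYYYY
YBBYYYR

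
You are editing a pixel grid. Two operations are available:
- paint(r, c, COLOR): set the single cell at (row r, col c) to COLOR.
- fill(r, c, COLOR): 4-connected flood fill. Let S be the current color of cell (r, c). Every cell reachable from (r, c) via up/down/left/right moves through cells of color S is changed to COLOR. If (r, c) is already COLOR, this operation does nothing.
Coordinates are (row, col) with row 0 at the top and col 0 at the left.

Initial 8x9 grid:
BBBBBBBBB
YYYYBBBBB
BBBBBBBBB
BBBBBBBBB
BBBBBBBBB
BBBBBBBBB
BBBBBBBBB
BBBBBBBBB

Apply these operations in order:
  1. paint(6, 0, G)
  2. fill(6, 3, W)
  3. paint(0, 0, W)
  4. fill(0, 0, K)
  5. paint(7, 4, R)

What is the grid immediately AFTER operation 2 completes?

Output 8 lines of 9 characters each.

Answer: WWWWWWWWW
YYYYWWWWW
WWWWWWWWW
WWWWWWWWW
WWWWWWWWW
WWWWWWWWW
GWWWWWWWW
WWWWWWWWW

Derivation:
After op 1 paint(6,0,G):
BBBBBBBBB
YYYYBBBBB
BBBBBBBBB
BBBBBBBBB
BBBBBBBBB
BBBBBBBBB
GBBBBBBBB
BBBBBBBBB
After op 2 fill(6,3,W) [67 cells changed]:
WWWWWWWWW
YYYYWWWWW
WWWWWWWWW
WWWWWWWWW
WWWWWWWWW
WWWWWWWWW
GWWWWWWWW
WWWWWWWWW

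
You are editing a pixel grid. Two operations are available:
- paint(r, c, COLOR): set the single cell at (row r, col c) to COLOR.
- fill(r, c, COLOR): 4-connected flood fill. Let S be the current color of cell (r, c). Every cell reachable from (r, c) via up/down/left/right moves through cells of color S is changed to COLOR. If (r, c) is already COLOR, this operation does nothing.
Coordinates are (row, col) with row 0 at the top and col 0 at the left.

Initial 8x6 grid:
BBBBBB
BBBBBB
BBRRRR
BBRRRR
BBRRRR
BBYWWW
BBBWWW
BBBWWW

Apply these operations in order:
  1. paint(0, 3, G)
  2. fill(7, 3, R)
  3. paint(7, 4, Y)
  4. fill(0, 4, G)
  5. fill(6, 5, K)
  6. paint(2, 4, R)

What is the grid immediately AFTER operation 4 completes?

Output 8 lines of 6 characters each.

Answer: GGGGGG
GGGGGG
GGRRRR
GGRRRR
GGRRRR
GGYRRR
GGGRRR
GGGRYR

Derivation:
After op 1 paint(0,3,G):
BBBGBB
BBBBBB
BBRRRR
BBRRRR
BBRRRR
BBYWWW
BBBWWW
BBBWWW
After op 2 fill(7,3,R) [9 cells changed]:
BBBGBB
BBBBBB
BBRRRR
BBRRRR
BBRRRR
BBYRRR
BBBRRR
BBBRRR
After op 3 paint(7,4,Y):
BBBGBB
BBBBBB
BBRRRR
BBRRRR
BBRRRR
BBYRRR
BBBRRR
BBBRYR
After op 4 fill(0,4,G) [25 cells changed]:
GGGGGG
GGGGGG
GGRRRR
GGRRRR
GGRRRR
GGYRRR
GGGRRR
GGGRYR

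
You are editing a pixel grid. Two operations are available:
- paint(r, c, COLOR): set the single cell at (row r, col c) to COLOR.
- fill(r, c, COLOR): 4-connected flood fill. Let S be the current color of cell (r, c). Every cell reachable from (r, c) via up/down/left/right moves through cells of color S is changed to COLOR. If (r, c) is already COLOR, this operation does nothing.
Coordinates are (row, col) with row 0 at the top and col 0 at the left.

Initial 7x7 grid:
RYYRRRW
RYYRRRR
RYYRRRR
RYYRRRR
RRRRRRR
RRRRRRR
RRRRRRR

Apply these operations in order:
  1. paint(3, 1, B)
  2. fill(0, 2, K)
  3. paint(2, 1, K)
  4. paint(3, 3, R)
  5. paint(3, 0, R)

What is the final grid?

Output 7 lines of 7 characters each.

After op 1 paint(3,1,B):
RYYRRRW
RYYRRRR
RYYRRRR
RBYRRRR
RRRRRRR
RRRRRRR
RRRRRRR
After op 2 fill(0,2,K) [7 cells changed]:
RKKRRRW
RKKRRRR
RKKRRRR
RBKRRRR
RRRRRRR
RRRRRRR
RRRRRRR
After op 3 paint(2,1,K):
RKKRRRW
RKKRRRR
RKKRRRR
RBKRRRR
RRRRRRR
RRRRRRR
RRRRRRR
After op 4 paint(3,3,R):
RKKRRRW
RKKRRRR
RKKRRRR
RBKRRRR
RRRRRRR
RRRRRRR
RRRRRRR
After op 5 paint(3,0,R):
RKKRRRW
RKKRRRR
RKKRRRR
RBKRRRR
RRRRRRR
RRRRRRR
RRRRRRR

Answer: RKKRRRW
RKKRRRR
RKKRRRR
RBKRRRR
RRRRRRR
RRRRRRR
RRRRRRR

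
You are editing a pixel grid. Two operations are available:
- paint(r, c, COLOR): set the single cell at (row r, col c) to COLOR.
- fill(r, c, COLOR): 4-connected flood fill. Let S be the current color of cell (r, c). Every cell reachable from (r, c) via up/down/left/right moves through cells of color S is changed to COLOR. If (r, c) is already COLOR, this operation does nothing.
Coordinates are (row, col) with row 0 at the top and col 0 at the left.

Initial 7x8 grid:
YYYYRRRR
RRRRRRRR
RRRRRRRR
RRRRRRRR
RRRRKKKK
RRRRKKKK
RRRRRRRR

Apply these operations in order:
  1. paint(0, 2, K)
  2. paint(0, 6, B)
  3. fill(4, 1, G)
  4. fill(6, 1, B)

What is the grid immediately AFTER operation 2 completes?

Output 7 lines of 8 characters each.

After op 1 paint(0,2,K):
YYKYRRRR
RRRRRRRR
RRRRRRRR
RRRRRRRR
RRRRKKKK
RRRRKKKK
RRRRRRRR
After op 2 paint(0,6,B):
YYKYRRBR
RRRRRRRR
RRRRRRRR
RRRRRRRR
RRRRKKKK
RRRRKKKK
RRRRRRRR

Answer: YYKYRRBR
RRRRRRRR
RRRRRRRR
RRRRRRRR
RRRRKKKK
RRRRKKKK
RRRRRRRR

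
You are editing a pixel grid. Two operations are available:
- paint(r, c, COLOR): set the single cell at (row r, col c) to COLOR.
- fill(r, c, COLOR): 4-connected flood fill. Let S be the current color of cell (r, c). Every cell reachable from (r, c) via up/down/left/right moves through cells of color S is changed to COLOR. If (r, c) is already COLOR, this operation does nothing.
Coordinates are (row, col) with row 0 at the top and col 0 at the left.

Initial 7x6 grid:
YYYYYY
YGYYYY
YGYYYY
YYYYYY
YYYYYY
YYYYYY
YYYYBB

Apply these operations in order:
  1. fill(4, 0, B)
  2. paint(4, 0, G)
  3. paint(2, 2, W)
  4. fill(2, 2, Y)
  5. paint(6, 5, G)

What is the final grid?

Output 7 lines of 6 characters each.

After op 1 fill(4,0,B) [38 cells changed]:
BBBBBB
BGBBBB
BGBBBB
BBBBBB
BBBBBB
BBBBBB
BBBBBB
After op 2 paint(4,0,G):
BBBBBB
BGBBBB
BGBBBB
BBBBBB
GBBBBB
BBBBBB
BBBBBB
After op 3 paint(2,2,W):
BBBBBB
BGBBBB
BGWBBB
BBBBBB
GBBBBB
BBBBBB
BBBBBB
After op 4 fill(2,2,Y) [1 cells changed]:
BBBBBB
BGBBBB
BGYBBB
BBBBBB
GBBBBB
BBBBBB
BBBBBB
After op 5 paint(6,5,G):
BBBBBB
BGBBBB
BGYBBB
BBBBBB
GBBBBB
BBBBBB
BBBBBG

Answer: BBBBBB
BGBBBB
BGYBBB
BBBBBB
GBBBBB
BBBBBB
BBBBBG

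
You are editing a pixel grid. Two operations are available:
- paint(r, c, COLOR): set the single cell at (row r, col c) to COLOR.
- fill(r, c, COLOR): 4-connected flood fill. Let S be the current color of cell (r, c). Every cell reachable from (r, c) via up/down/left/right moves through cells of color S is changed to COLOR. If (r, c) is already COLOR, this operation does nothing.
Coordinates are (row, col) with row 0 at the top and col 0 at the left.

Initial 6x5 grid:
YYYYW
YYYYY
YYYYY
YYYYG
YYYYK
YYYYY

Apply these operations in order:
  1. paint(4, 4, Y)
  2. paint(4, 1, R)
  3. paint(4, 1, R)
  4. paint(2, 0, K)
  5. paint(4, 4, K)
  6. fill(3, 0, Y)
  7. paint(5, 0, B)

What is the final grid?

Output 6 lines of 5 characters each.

After op 1 paint(4,4,Y):
YYYYW
YYYYY
YYYYY
YYYYG
YYYYY
YYYYY
After op 2 paint(4,1,R):
YYYYW
YYYYY
YYYYY
YYYYG
YRYYY
YYYYY
After op 3 paint(4,1,R):
YYYYW
YYYYY
YYYYY
YYYYG
YRYYY
YYYYY
After op 4 paint(2,0,K):
YYYYW
YYYYY
KYYYY
YYYYG
YRYYY
YYYYY
After op 5 paint(4,4,K):
YYYYW
YYYYY
KYYYY
YYYYG
YRYYK
YYYYY
After op 6 fill(3,0,Y) [0 cells changed]:
YYYYW
YYYYY
KYYYY
YYYYG
YRYYK
YYYYY
After op 7 paint(5,0,B):
YYYYW
YYYYY
KYYYY
YYYYG
YRYYK
BYYYY

Answer: YYYYW
YYYYY
KYYYY
YYYYG
YRYYK
BYYYY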